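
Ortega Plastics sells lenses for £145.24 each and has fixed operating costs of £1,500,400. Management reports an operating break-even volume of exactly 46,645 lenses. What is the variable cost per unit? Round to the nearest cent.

£113.07

Contribution per unit must be FC / Q = £1,500,400 / 46,645 = £32.1664.
Hence VC = price − CM = £145.24 − £32.1664 = £113.07.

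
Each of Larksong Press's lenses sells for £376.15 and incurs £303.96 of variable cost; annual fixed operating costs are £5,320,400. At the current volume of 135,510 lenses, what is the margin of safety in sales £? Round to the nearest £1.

Unit CM = price − variable cost = £376.15 − £303.96 = £72.19. Break-even units = £5,320,400 ÷ £72.19 = 73,699.96; break-even revenue = 73,699.96 × £376.15 = £27,722,239.37.
Current sales = 135,510 × £376.15 = £50,972,086.50.
Margin of safety = £50,972,086.50 − £27,722,239.37 = £23,249,847.

£23,249,847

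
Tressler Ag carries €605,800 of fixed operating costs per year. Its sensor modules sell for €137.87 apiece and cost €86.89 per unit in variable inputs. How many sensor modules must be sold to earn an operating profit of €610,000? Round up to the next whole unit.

Each unit contributes €137.87 − €86.89 = €50.98.
Required volume = (fixed costs + target profit) ÷ CM = (€605,800 + €610,000) ÷ €50.98 = 23,848.57, so 23,849 sensor modules.

23,849 sensor modules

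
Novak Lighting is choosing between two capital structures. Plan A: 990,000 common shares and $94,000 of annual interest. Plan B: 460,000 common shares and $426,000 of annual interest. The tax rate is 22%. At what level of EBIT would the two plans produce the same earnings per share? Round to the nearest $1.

At indifference, (EBIT − 94,000)(1 − t)/990,000 = (EBIT − 426,000)(1 − t)/460,000.
The (1 − t) factor cancels: (EBIT − 94,000) × 460,000 = (EBIT − 426,000) × 990,000.
Solving, EBIT = (426,000·990,000 − 94,000·460,000) / (990,000 − 460,000) = 378,500,000,000 / 530,000 = 714,150.94.

$714,151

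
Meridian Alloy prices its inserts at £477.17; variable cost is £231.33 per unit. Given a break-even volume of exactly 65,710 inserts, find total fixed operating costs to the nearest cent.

£16,154,146.40

Contribution margin per unit = £477.17 − £231.33 = £245.84.
Since BE = FC / CM, FC = 65,710 × £245.84 = £16,154,146.40.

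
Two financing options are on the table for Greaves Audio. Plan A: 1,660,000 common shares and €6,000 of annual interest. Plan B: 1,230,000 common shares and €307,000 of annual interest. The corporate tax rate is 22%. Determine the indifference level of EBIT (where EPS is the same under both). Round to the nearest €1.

€1,168,000

Set EPS_A = EPS_B: (EBIT − €6,000)(1 − 0.22) ÷ 1,660,000 = (EBIT − €307,000)(1 − 0.22) ÷ 1,230,000.
Cancelling (1 − t) and cross-multiplying: 1,230,000·(EBIT − 6,000) = 1,660,000·(EBIT − 307,000).
Solving, EBIT = (307,000·1,660,000 − 6,000·1,230,000) / (1,660,000 − 1,230,000) = 502,240,000,000 / 430,000 = 1,168,000.00.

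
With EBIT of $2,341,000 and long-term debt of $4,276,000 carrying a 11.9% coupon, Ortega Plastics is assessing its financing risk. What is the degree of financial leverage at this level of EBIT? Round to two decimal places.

Annual interest charges come to $508,844.00.
DFL = EBIT ÷ (EBIT − I) = $2,341,000 ÷ ($2,341,000 − $508,844.00) = $2,341,000 ÷ $1,832,156.00 = 1.2777.

1.28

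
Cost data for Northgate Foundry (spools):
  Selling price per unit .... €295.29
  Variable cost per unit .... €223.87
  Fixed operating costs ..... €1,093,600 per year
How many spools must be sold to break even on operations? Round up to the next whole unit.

15,313 spools

Unit CM = price − variable cost = €295.29 − €223.87 = €71.42.
Units to break even: €1,093,600 ÷ €71.42 = 15,312.24, rounded up to 15,313.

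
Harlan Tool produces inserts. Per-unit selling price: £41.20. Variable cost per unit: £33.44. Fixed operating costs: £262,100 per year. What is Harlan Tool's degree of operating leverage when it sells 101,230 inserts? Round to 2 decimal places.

1.50

Total contribution margin = 101,230 × £7.76 = £785,544.80.
EBIT = £785,544.80 − £262,100 = £523,444.80.
So DOL = total CM / EBIT = £785,544.80 / £523,444.80 = 1.5007.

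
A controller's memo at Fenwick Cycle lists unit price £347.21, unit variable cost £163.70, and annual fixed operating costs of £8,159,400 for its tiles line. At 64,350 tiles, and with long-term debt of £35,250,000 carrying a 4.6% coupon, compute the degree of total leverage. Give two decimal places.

5.82

Total contribution margin = 64,350 × £183.51 = £11,808,868.50.
Subtracting fixed costs: EBIT = £11,808,868.50 − £8,159,400 = £3,649,468.50. Interest = £1,621,500.00.
DOL = £11,808,868.50 ÷ £3,649,468.50 = 3.2358; DFL = £3,649,468.50 ÷ £2,027,968.50 = 1.7996.
DCL = DOL × DFL = 3.2358 × 1.7996 = 5.8231.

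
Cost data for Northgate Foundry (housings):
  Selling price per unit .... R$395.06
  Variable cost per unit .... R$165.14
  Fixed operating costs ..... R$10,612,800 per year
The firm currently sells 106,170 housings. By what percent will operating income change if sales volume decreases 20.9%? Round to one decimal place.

Total contribution margin = 106,170 × R$229.92 = R$24,410,606.40.
EBIT = R$24,410,606.40 − R$10,612,800 = R$13,797,806.40.
Degree of operating leverage = R$24,410,606.40 / R$13,797,806.40 = 1.7692.
So EBIT moves 1.7692 × (-20.9%) = -37.0%.

-37.0%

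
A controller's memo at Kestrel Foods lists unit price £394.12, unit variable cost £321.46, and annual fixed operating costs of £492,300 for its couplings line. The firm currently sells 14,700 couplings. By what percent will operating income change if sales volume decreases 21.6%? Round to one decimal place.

Total contribution margin = 14,700 × £72.66 = £1,068,102.00.
EBIT = £1,068,102.00 − £492,300 = £575,802.00.
Degree of operating leverage = £1,068,102.00 / £575,802.00 = 1.8550.
%ΔEBIT = DOL × %ΔSales = 1.8550 × -21.6% = -40.1%.

-40.1%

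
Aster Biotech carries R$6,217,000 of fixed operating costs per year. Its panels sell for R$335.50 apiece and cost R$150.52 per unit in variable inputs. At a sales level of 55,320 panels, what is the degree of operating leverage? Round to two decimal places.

2.55

Contribution at this volume is 55,320 × R$184.98 = R$10,233,093.60.
Operating income = contribution − fixed costs = R$10,233,093.60 − R$6,217,000 = R$4,016,093.60.
Degree of operating leverage = R$10,233,093.60 / R$4,016,093.60 = 2.5480.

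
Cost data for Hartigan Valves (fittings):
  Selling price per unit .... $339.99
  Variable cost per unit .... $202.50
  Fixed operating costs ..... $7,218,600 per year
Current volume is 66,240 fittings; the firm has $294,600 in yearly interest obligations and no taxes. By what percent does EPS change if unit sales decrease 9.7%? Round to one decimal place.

Contribution at this volume is 66,240 × $137.49 = $9,107,337.60.
Subtracting fixed costs: EBIT = $9,107,337.60 − $7,218,600 = $1,888,737.60.
Interest = $294,600.00, so EBIT − I = $1,594,137.60.
DCL = total CM / (EBIT − I) = $9,107,337.60 / $1,594,137.60 = 5.7130.
EPS therefore changes by 5.7130 × (-9.7%) = -55.4%.

-55.4%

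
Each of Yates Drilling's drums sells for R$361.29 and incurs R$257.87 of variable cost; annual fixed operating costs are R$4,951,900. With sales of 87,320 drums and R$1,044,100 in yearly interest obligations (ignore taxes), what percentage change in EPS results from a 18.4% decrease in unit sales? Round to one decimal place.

Total contribution margin = 87,320 × R$103.42 = R$9,030,634.40.
Operating income = contribution − fixed costs = R$9,030,634.40 − R$4,951,900 = R$4,078,734.40.
Interest = R$1,044,100.00, so EBIT − I = R$3,034,634.40.
Degree of combined leverage = contribution ÷ (EBIT − I) = R$9,030,634.40 ÷ R$3,034,634.40 = 2.9759.
%ΔEPS = DCL × %ΔSales = 2.9759 × -18.4% = -54.8%.

-54.8%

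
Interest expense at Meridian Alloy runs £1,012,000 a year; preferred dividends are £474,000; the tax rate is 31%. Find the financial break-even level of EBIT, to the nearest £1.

£1,698,957

Grossing the preferred dividend up to pre-tax terms: £474,000 / (1 − 0.31) = £686,956.52.
Financial break-even EBIT = interest + D_p ÷ (1 − t) = £1,012,000 + £686,956.52 = £1,698,956.52.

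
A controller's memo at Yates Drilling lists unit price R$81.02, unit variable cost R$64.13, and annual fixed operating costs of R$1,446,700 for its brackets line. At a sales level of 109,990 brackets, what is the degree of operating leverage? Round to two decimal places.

Contribution at this volume is 109,990 × R$16.89 = R$1,857,731.10.
Subtracting fixed costs: EBIT = R$1,857,731.10 − R$1,446,700 = R$411,031.10.
So DOL = total CM / EBIT = R$1,857,731.10 / R$411,031.10 = 4.5197.

4.52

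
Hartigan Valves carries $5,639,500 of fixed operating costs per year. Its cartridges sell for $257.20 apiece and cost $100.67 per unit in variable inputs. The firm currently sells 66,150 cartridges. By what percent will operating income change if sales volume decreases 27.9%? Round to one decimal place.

Contribution at this volume is 66,150 × $156.53 = $10,354,459.50.
Operating income = contribution − fixed costs = $10,354,459.50 − $5,639,500 = $4,714,959.50.
So DOL = total CM / EBIT = $10,354,459.50 / $4,714,959.50 = 2.1961.
%ΔEBIT = DOL × %ΔSales = 2.1961 × -27.9% = -61.3%.

-61.3%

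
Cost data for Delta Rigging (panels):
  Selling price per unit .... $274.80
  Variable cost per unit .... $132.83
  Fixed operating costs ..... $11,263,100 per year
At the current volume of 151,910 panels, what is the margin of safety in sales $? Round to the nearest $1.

Contribution margin per unit = $274.80 − $132.83 = $141.97. Break-even units = $11,263,100 ÷ $141.97 = 79,334.37; break-even revenue = 79,334.37 × $274.80 = $21,801,083.89.
Current sales = 151,910 × $274.80 = $41,744,868.00.
Margin of safety = $41,744,868.00 − $21,801,083.89 = $19,943,784.

$19,943,784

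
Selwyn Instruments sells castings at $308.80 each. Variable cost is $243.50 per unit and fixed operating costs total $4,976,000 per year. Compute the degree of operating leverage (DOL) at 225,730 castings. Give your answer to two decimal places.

At 225,730 units, contribution = 225,730 × $65.30 = $14,740,169.00.
EBIT = $14,740,169.00 − $4,976,000 = $9,764,169.00.
Degree of operating leverage = $14,740,169.00 / $9,764,169.00 = 1.5096.

1.51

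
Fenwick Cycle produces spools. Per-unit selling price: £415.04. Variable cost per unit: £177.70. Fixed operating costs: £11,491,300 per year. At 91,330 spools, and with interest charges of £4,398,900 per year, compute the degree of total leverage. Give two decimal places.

3.75

Total contribution margin = 91,330 × £237.34 = £21,676,262.20.
Subtracting fixed costs: EBIT = £21,676,262.20 − £11,491,300 = £10,184,962.20. Interest = £4,398,900.00.
DOL = £21,676,262.20 ÷ £10,184,962.20 = 2.1283; DFL = £10,184,962.20 ÷ £5,786,062.20 = 1.7603.
Combined leverage = 2.1283 × 1.7603 = 3.7464.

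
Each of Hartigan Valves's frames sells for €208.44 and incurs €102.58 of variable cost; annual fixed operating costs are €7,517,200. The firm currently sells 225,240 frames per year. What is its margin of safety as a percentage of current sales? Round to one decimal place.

68.5%

Contribution margin per unit = €208.44 − €102.58 = €105.86. Break-even units = €7,517,200 ÷ €105.86 = 71,010.77; break-even revenue = 71,010.77 × €208.44 = €14,801,484.68.
Actual sales revenue = 225,240 × €208.44 = €46,949,025.60.
Margin of safety = (€46,949,025.60 − €14,801,484.68) ÷ €46,949,025.60 = 68.5%.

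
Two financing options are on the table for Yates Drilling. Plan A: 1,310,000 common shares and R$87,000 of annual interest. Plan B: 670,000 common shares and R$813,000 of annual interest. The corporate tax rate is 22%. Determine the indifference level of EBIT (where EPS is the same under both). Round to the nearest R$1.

Set EPS_A = EPS_B: (EBIT − R$87,000)(1 − 0.22) ÷ 1,310,000 = (EBIT − R$813,000)(1 − 0.22) ÷ 670,000.
Cancelling (1 − t) and cross-multiplying: 670,000·(EBIT − 87,000) = 1,310,000·(EBIT − 813,000).
Solving, EBIT = (813,000·1,310,000 − 87,000·670,000) / (1,310,000 − 670,000) = 1,006,740,000,000 / 640,000 = 1,573,031.25.

R$1,573,031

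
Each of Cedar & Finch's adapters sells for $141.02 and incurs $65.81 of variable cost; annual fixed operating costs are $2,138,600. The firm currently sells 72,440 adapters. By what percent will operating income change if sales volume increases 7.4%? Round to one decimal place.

+12.2%

At 72,440 units, contribution = 72,440 × $75.21 = $5,448,212.40.
EBIT = $5,448,212.40 − $2,138,600 = $3,309,612.40.
So DOL = total CM / EBIT = $5,448,212.40 / $3,309,612.40 = 1.6462.
%ΔEBIT = DOL × %ΔSales = 1.6462 × +7.4% = +12.2%.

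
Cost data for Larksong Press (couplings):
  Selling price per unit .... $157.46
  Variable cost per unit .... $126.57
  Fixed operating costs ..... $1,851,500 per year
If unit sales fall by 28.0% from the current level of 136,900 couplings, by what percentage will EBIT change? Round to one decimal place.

Contribution at this volume is 136,900 × $30.89 = $4,228,841.00.
Operating income = contribution − fixed costs = $4,228,841.00 − $1,851,500 = $2,377,341.00.
So DOL = total CM / EBIT = $4,228,841.00 / $2,377,341.00 = 1.7788.
%ΔEBIT = DOL × %ΔSales = 1.7788 × -28.0% = -49.8%.

-49.8%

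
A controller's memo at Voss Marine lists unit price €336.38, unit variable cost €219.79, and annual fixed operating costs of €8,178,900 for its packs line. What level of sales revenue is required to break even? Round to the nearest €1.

CM per unit = €336.38 − €219.79 = €116.59; CM ratio = €116.59 / €336.38 = 0.3466.
Break-even revenue = fixed costs × price ÷ CM = €8,178,900 × €336.38 ÷ €116.59 = €23,597,379.

€23,597,379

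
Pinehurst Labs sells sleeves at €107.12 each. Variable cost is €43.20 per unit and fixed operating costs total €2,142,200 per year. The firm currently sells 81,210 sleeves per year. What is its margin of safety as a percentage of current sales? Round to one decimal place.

Unit CM = price − variable cost = €107.12 − €43.20 = €63.92. Break-even units = €2,142,200 ÷ €63.92 = 33,513.77; break-even revenue = 33,513.77 × €107.12 = €3,589,994.74.
Current sales = 81,210 × €107.12 = €8,699,215.20.
Margin of safety = (€8,699,215.20 − €3,589,994.74) ÷ €8,699,215.20 = 58.7%.

58.7%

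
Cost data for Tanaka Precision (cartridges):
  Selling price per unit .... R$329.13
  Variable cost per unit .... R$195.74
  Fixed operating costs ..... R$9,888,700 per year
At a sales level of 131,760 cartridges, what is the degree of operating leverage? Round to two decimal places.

Total contribution margin = 131,760 × R$133.39 = R$17,575,466.40.
Operating income = contribution − fixed costs = R$17,575,466.40 − R$9,888,700 = R$7,686,766.40.
So DOL = total CM / EBIT = R$17,575,466.40 / R$7,686,766.40 = 2.2865.

2.29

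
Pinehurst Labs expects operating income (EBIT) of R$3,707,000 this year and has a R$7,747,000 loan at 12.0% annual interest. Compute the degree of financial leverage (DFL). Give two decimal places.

Annual interest charges come to R$929,640.00.
Degree of financial leverage = EBIT / (EBIT − interest) = R$3,707,000 / R$2,777,360.00 = 1.3347.

1.33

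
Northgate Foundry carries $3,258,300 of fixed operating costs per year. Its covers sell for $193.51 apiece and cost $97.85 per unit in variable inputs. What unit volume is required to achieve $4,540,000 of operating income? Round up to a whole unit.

Each unit contributes $193.51 − $97.85 = $95.66.
Required volume = (fixed costs + target profit) ÷ CM = ($3,258,300 + $4,540,000) ÷ $95.66 = 81,521.01, so 81,522 covers.

81,522 covers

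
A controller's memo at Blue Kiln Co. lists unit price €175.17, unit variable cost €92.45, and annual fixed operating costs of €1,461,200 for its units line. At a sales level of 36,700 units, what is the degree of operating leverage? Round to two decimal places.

1.93

At 36,700 units, contribution = 36,700 × €82.72 = €3,035,824.00.
EBIT = €3,035,824.00 − €1,461,200 = €1,574,624.00.
So DOL = total CM / EBIT = €3,035,824.00 / €1,574,624.00 = 1.9280.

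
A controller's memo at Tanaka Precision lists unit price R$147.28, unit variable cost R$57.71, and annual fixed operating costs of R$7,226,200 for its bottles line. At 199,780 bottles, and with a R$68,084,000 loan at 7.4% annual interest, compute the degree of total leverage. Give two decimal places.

3.18

Total contribution margin = 199,780 × R$89.57 = R$17,894,294.60.
Operating income = contribution − fixed costs = R$17,894,294.60 − R$7,226,200 = R$10,668,094.60. Interest = R$5,038,216.00.
DOL = R$17,894,294.60 ÷ R$10,668,094.60 = 1.6774; DFL = R$10,668,094.60 ÷ R$5,629,878.60 = 1.8949.
DCL = DOL × DFL = 1.6774 × 1.8949 = 3.1785.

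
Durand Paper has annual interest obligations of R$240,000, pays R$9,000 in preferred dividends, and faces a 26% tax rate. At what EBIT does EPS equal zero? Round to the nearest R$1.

Grossing the preferred dividend up to pre-tax terms: R$9,000 / (1 − 0.26) = R$12,162.16.
Financial break-even EBIT = interest + D_p ÷ (1 − t) = R$240,000 + R$12,162.16 = R$252,162.16.

R$252,162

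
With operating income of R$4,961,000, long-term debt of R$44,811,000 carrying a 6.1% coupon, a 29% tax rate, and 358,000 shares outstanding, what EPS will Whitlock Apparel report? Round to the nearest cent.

Interest = R$2,733,471.00, so EBT = R$4,961,000 − R$2,733,471.00 = R$2,227,529.00.
Net income = R$2,227,529.00 × (1 − 0.29) = R$1,581,545.59.
EPS = R$1,581,545.59 ÷ 358,000 = R$4.42.

R$4.42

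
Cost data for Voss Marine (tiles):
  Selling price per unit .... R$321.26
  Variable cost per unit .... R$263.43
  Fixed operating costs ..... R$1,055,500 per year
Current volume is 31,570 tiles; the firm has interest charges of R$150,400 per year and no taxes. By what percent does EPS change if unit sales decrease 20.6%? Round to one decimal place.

At 31,570 units, contribution = 31,570 × R$57.83 = R$1,825,693.10.
Subtracting fixed costs: EBIT = R$1,825,693.10 − R$1,055,500 = R$770,193.10.
Interest = R$150,400.00, so EBIT − I = R$619,793.10.
DCL = total CM / (EBIT − I) = R$1,825,693.10 / R$619,793.10 = 2.9456.
EPS therefore changes by 2.9456 × (-20.6%) = -60.7%.

-60.7%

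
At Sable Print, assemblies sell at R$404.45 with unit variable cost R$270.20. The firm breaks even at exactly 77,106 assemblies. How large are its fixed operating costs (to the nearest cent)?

Contribution margin per unit = R$404.45 − R$270.20 = R$134.25.
Since BE = FC / CM, FC = 77,106 × R$134.25 = R$10,351,480.50.

R$10,351,480.50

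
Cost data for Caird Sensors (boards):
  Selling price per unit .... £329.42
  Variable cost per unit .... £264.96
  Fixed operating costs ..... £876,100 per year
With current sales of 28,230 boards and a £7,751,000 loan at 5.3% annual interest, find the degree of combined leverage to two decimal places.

Total contribution margin = 28,230 × £64.46 = £1,819,705.80.
EBIT = £1,819,705.80 − £876,100 = £943,605.80. Interest = £410,803.00.
DOL = £1,819,705.80 ÷ £943,605.80 = 1.9285; DFL = £943,605.80 ÷ £532,802.80 = 1.7710.
DCL = DOL × DFL = 1.9285 × 1.7710 = 3.4154.

3.42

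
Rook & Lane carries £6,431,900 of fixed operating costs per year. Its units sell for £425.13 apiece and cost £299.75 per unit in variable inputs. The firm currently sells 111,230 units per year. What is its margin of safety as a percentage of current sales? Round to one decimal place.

53.9%

Each unit contributes £425.13 − £299.75 = £125.38. Break-even units = £6,431,900 ÷ £125.38 = 51,299.25; break-even revenue = 51,299.25 × £425.13 = £21,808,850.27.
Current sales = 111,230 × £425.13 = £47,287,209.90.
Margin of safety = (£47,287,209.90 − £21,808,850.27) ÷ £47,287,209.90 = 53.9%.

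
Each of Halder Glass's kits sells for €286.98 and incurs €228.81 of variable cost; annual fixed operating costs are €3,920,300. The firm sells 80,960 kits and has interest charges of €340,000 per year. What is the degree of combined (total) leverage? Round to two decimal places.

Contribution at this volume is 80,960 × €58.17 = €4,709,443.20.
EBIT = €4,709,443.20 − €3,920,300 = €789,143.20. Interest = €340,000.00.
DOL = €4,709,443.20 ÷ €789,143.20 = 5.9678; DFL = €789,143.20 ÷ €449,143.20 = 1.7570.
DCL = DOL × DFL = 5.9678 × 1.7570 = 10.4854.

10.49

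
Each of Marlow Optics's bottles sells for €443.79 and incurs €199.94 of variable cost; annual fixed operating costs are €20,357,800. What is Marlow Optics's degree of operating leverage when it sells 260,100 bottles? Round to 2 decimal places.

1.47

At 260,100 units, contribution = 260,100 × €243.85 = €63,425,385.00.
Subtracting fixed costs: EBIT = €63,425,385.00 − €20,357,800 = €43,067,585.00.
So DOL = total CM / EBIT = €63,425,385.00 / €43,067,585.00 = 1.4727.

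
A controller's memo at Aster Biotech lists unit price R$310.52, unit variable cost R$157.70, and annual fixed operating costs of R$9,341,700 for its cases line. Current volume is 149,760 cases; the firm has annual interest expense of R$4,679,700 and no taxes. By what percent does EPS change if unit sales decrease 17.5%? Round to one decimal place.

Contribution at this volume is 149,760 × R$152.82 = R$22,886,323.20.
EBIT = R$22,886,323.20 − R$9,341,700 = R$13,544,623.20.
After interest of R$4,679,700.00, pre-tax earnings = R$8,864,923.20.
Degree of combined leverage = contribution ÷ (EBIT − I) = R$22,886,323.20 ÷ R$8,864,923.20 = 2.5817.
EPS therefore changes by 2.5817 × (-17.5%) = -45.2%.

-45.2%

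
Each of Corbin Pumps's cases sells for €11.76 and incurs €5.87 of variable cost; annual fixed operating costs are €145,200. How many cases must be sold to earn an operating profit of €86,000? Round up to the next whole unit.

39,253 cases

Contribution margin per unit = €11.76 − €5.87 = €5.89.
Units = (FC + target) / CM = (€145,200 + €86,000) / €5.89 = 39,252.97, so 39,253 cases.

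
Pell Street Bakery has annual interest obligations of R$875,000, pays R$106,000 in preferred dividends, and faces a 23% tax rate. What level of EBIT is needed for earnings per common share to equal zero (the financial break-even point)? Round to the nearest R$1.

R$1,012,662

Preferred dividends are paid after tax, so their pre-tax equivalent is R$106,000 ÷ (1 − 0.23) = R$137,662.34.
EPS = 0 when EBIT covers interest plus the pre-tax preferred burden: R$875,000 + R$137,662.34 = R$1,012,662.34.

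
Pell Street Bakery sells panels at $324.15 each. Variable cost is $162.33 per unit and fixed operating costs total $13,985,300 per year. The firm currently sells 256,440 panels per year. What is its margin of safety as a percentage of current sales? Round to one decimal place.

66.3%

Each unit contributes $324.15 − $162.33 = $161.82. Break-even units = $13,985,300 ÷ $161.82 = 86,425.04; break-even revenue = 86,425.04 × $324.15 = $28,014,676.77.
Actual sales revenue = 256,440 × $324.15 = $83,125,026.00.
Margin of safety = ($83,125,026.00 − $28,014,676.77) ÷ $83,125,026.00 = 66.3%.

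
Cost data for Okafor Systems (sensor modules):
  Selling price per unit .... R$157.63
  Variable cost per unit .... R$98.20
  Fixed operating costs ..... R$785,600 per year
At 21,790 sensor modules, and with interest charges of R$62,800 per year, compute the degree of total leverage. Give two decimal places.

Total contribution margin = 21,790 × R$59.43 = R$1,294,979.70.
EBIT = R$1,294,979.70 − R$785,600 = R$509,379.70. Interest = R$62,800.00, so EBIT − I = R$446,579.70.
DCL = contribution ÷ (EBIT − I) = R$1,294,979.70 ÷ R$446,579.70 = 2.8998.

2.90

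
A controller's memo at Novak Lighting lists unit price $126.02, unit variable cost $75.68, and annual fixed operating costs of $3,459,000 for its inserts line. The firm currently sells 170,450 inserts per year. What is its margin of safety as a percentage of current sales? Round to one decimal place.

Each unit contributes $126.02 − $75.68 = $50.34. Break-even units = $3,459,000 ÷ $50.34 = 68,712.75; break-even revenue = 68,712.75 × $126.02 = $8,659,181.17.
Current sales = 170,450 × $126.02 = $21,480,109.00.
Margin of safety = ($21,480,109.00 − $8,659,181.17) ÷ $21,480,109.00 = 59.7%.

59.7%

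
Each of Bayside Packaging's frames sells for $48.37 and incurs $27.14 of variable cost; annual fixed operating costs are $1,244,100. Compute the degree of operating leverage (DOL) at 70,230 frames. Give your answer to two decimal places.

6.04

Total contribution margin = 70,230 × $21.23 = $1,490,982.90.
Subtracting fixed costs: EBIT = $1,490,982.90 − $1,244,100 = $246,882.90.
So DOL = total CM / EBIT = $1,490,982.90 / $246,882.90 = 6.0392.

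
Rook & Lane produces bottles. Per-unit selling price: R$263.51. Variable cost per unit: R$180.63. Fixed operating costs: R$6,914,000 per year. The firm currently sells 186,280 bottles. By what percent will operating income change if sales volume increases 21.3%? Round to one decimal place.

+38.6%

Contribution at this volume is 186,280 × R$82.88 = R$15,438,886.40.
Operating income = contribution − fixed costs = R$15,438,886.40 − R$6,914,000 = R$8,524,886.40.
Degree of operating leverage = R$15,438,886.40 / R$8,524,886.40 = 1.8110.
Operating income changes by 1.8110 × +21.3% = +38.6%.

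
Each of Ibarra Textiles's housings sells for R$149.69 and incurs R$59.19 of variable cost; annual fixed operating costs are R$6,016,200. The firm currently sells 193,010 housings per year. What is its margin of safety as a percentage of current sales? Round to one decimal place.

Unit CM = price − variable cost = R$149.69 − R$59.19 = R$90.50. Break-even units = R$6,016,200 ÷ R$90.50 = 66,477.35; break-even revenue = 66,477.35 × R$149.69 = R$9,950,994.23.
Actual sales revenue = 193,010 × R$149.69 = R$28,891,666.90.
Margin of safety = (R$28,891,666.90 − R$9,950,994.23) ÷ R$28,891,666.90 = 65.6%.

65.6%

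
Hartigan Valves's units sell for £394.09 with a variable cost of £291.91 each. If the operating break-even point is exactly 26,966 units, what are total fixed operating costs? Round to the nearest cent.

Contribution margin per unit = £394.09 − £291.91 = £102.18.
Fixed costs = break-even units × CM = 26,966 × £102.18 = £2,755,385.88.

£2,755,385.88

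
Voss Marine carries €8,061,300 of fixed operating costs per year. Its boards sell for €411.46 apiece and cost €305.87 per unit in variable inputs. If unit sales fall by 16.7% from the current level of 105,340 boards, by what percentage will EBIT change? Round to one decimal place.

-60.7%

Total contribution margin = 105,340 × €105.59 = €11,122,850.60.
EBIT = €11,122,850.60 − €8,061,300 = €3,061,550.60.
DOL = contribution ÷ EBIT = €11,122,850.60 ÷ €3,061,550.60 = 3.6331.
%ΔEBIT = DOL × %ΔSales = 3.6331 × -16.7% = -60.7%.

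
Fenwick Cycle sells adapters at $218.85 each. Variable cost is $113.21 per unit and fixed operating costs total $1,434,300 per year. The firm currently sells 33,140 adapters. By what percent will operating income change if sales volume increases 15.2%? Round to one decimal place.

+25.7%

At 33,140 units, contribution = 33,140 × $105.64 = $3,500,909.60.
Subtracting fixed costs: EBIT = $3,500,909.60 − $1,434,300 = $2,066,609.60.
Degree of operating leverage = $3,500,909.60 / $2,066,609.60 = 1.6940.
Operating income changes by 1.6940 × +15.2% = +25.7%.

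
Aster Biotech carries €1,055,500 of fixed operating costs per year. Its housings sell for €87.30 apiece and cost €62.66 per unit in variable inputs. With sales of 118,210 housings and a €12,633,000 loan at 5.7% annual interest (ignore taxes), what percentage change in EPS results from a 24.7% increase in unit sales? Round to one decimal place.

+63.3%

Contribution at this volume is 118,210 × €24.64 = €2,912,694.40.
Operating income = contribution − fixed costs = €2,912,694.40 − €1,055,500 = €1,857,194.40.
After interest of €720,081.00, pre-tax earnings = €1,137,113.40.
DCL = total CM / (EBIT − I) = €2,912,694.40 / €1,137,113.40 = 2.5615.
EPS therefore changes by 2.5615 × (+24.7%) = +63.3%.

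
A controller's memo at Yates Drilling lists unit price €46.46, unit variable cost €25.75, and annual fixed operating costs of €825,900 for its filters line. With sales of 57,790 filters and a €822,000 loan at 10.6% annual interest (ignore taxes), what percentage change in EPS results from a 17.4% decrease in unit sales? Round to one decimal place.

-73.4%

At 57,790 units, contribution = 57,790 × €20.71 = €1,196,830.90.
Subtracting fixed costs: EBIT = €1,196,830.90 − €825,900 = €370,930.90.
After interest of €87,132.00, pre-tax earnings = €283,798.90.
DCL = total CM / (EBIT − I) = €1,196,830.90 / €283,798.90 = 4.2172.
%ΔEPS = DCL × %ΔSales = 4.2172 × -17.4% = -73.4%.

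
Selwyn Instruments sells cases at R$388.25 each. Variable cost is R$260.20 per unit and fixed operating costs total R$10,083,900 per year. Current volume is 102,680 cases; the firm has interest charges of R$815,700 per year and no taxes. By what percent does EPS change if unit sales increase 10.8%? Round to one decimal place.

+63.2%

Total contribution margin = 102,680 × R$128.05 = R$13,148,174.00.
Operating income = contribution − fixed costs = R$13,148,174.00 − R$10,083,900 = R$3,064,274.00.
Interest = R$815,700.00, so EBIT − I = R$2,248,574.00.
Degree of combined leverage = contribution ÷ (EBIT − I) = R$13,148,174.00 ÷ R$2,248,574.00 = 5.8473.
EPS therefore changes by 5.8473 × (+10.8%) = +63.2%.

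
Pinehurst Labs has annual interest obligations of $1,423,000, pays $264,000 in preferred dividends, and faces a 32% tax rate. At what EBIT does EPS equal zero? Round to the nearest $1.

$1,811,235

Preferred dividends are paid after tax, so their pre-tax equivalent is $264,000 ÷ (1 − 0.32) = $388,235.29.
Financial break-even EBIT = interest + D_p ÷ (1 − t) = $1,423,000 + $388,235.29 = $1,811,235.29.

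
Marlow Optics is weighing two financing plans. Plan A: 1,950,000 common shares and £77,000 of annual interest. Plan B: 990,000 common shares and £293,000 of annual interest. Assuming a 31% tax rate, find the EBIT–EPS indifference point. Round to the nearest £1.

£515,750

At indifference, (EBIT − 77,000)(1 − t)/1,950,000 = (EBIT − 293,000)(1 − t)/990,000.
The (1 − t) factor cancels: (EBIT − 77,000) × 990,000 = (EBIT − 293,000) × 1,950,000.
Solving, EBIT = (293,000·1,950,000 − 77,000·990,000) / (1,950,000 − 990,000) = 495,120,000,000 / 960,000 = 515,750.00.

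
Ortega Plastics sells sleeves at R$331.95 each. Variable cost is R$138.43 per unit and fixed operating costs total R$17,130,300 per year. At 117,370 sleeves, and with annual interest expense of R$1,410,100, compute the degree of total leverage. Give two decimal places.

At 117,370 units, contribution = 117,370 × R$193.52 = R$22,713,442.40.
Subtracting fixed costs: EBIT = R$22,713,442.40 − R$17,130,300 = R$5,583,142.40. Interest = R$1,410,100.00.
DOL = R$22,713,442.40 ÷ R$5,583,142.40 = 4.0682; DFL = R$5,583,142.40 ÷ R$4,173,042.40 = 1.3379.
Combined leverage = 4.0682 × 1.3379 = 5.4428.

5.44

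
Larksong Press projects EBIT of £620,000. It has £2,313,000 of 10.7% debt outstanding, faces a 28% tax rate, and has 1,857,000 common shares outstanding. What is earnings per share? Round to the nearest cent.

Pre-tax income = £620,000 − £247,491.00 = £372,509.00.
Net income = £372,509.00 × (1 − 0.28) = £268,206.48.
Per share: £268,206.48 / 1,857,000 shares = £0.14.

£0.14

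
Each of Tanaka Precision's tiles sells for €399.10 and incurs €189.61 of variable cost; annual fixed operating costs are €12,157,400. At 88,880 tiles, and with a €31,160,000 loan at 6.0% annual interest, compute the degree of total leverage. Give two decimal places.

Contribution at this volume is 88,880 × €209.49 = €18,619,471.20.
EBIT = €18,619,471.20 − €12,157,400 = €6,462,071.20. Interest = €1,869,600.00, so EBIT − I = €4,592,471.20.
DCL = contribution ÷ (EBIT − I) = €18,619,471.20 ÷ €4,592,471.20 = 4.0543.

4.05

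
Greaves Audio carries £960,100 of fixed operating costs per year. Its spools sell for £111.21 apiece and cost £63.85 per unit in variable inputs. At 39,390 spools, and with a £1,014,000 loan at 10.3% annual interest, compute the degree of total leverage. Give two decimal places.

2.33

Contribution at this volume is 39,390 × £47.36 = £1,865,510.40.
EBIT = £1,865,510.40 − £960,100 = £905,410.40. Interest = £104,442.00.
DOL = £1,865,510.40 ÷ £905,410.40 = 2.0604; DFL = £905,410.40 ÷ £800,968.40 = 1.1304.
Combined leverage = 2.0604 × 1.1304 = 2.3291.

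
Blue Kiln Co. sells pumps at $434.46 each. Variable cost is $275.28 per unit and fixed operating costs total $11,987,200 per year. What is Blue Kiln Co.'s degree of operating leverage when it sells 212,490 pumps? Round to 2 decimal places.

At 212,490 units, contribution = 212,490 × $159.18 = $33,824,158.20.
EBIT = $33,824,158.20 − $11,987,200 = $21,836,958.20.
DOL = contribution ÷ EBIT = $33,824,158.20 ÷ $21,836,958.20 = 1.5489.

1.55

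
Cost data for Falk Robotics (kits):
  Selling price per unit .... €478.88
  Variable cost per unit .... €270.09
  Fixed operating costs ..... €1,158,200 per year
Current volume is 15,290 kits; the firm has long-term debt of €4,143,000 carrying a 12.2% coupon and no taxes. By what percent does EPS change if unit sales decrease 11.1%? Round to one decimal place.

Contribution at this volume is 15,290 × €208.79 = €3,192,399.10.
Subtracting fixed costs: EBIT = €3,192,399.10 − €1,158,200 = €2,034,199.10.
After interest of €505,446.00, pre-tax earnings = €1,528,753.10.
Degree of combined leverage = contribution ÷ (EBIT − I) = €3,192,399.10 ÷ €1,528,753.10 = 2.0882.
%ΔEPS = DCL × %ΔSales = 2.0882 × -11.1% = -23.2%.

-23.2%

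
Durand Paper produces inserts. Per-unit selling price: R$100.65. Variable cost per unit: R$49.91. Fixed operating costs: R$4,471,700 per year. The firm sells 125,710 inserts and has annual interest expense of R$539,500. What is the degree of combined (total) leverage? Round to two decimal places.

4.66

Contribution at this volume is 125,710 × R$50.74 = R$6,378,525.40.
Operating income = contribution − fixed costs = R$6,378,525.40 − R$4,471,700 = R$1,906,825.40. Interest = R$539,500.00, so EBIT − I = R$1,367,325.40.
Degree of total leverage = total CM / (EBIT − interest) = R$6,378,525.40 / R$1,367,325.40 = 4.6650.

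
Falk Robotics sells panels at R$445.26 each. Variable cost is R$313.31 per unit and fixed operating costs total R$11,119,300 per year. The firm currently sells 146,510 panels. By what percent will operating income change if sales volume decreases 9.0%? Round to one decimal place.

Contribution at this volume is 146,510 × R$131.95 = R$19,331,994.50.
EBIT = R$19,331,994.50 − R$11,119,300 = R$8,212,694.50.
So DOL = total CM / EBIT = R$19,331,994.50 / R$8,212,694.50 = 2.3539.
So EBIT moves 2.3539 × (-9.0%) = -21.2%.

-21.2%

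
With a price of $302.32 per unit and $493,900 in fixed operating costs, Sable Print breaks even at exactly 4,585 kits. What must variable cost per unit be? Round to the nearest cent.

Contribution per unit must be FC / Q = $493,900 / 4,585 = $107.7208.
Hence VC = price − CM = $302.32 − $107.7208 = $194.60.

$194.60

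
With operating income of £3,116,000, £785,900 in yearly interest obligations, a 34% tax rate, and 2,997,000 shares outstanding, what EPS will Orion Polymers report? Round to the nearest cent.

Interest = £785,900.00, so EBT = £3,116,000 − £785,900.00 = £2,330,100.00.
Net income = £2,330,100.00 × (1 − 0.34) = £1,537,866.00.
Per share: £1,537,866.00 / 2,997,000 shares = £0.51.

£0.51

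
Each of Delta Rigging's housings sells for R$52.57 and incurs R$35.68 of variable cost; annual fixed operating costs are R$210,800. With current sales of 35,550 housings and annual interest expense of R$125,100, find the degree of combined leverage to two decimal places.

2.27

Contribution at this volume is 35,550 × R$16.89 = R$600,439.50.
EBIT = R$600,439.50 − R$210,800 = R$389,639.50. Interest = R$125,100.00.
DOL = R$600,439.50 ÷ R$389,639.50 = 1.5410; DFL = R$389,639.50 ÷ R$264,539.50 = 1.4729.
DCL = DOL × DFL = 1.5410 × 1.4729 = 2.2697.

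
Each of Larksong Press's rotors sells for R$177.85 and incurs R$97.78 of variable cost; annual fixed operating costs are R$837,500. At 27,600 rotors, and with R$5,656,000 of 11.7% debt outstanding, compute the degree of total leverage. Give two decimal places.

3.11

At 27,600 units, contribution = 27,600 × R$80.07 = R$2,209,932.00.
Subtracting fixed costs: EBIT = R$2,209,932.00 − R$837,500 = R$1,372,432.00. Interest = R$661,752.00.
DOL = R$2,209,932.00 ÷ R$1,372,432.00 = 1.6102; DFL = R$1,372,432.00 ÷ R$710,680.00 = 1.9312.
DCL = DOL × DFL = 1.6102 × 1.9312 = 3.1096.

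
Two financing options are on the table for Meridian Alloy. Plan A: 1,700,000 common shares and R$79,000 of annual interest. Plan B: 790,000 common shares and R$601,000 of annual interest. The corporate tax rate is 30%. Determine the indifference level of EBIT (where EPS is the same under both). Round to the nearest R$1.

R$1,054,165

Set EPS_A = EPS_B: (EBIT − R$79,000)(1 − 0.30) ÷ 1,700,000 = (EBIT − R$601,000)(1 − 0.30) ÷ 790,000.
Cancelling (1 − t) and cross-multiplying: 790,000·(EBIT − 79,000) = 1,700,000·(EBIT − 601,000).
Solving, EBIT = (601,000·1,700,000 − 79,000·790,000) / (1,700,000 − 790,000) = 959,290,000,000 / 910,000 = 1,054,164.84.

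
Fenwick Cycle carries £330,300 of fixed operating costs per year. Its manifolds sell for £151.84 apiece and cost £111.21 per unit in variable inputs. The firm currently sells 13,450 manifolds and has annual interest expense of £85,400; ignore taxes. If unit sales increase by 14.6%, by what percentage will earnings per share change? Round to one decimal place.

+61.0%

Total contribution margin = 13,450 × £40.63 = £546,473.50.
EBIT = £546,473.50 − £330,300 = £216,173.50.
After interest of £85,400.00, pre-tax earnings = £130,773.50.
DCL = total CM / (EBIT − I) = £546,473.50 / £130,773.50 = 4.1788.
%ΔEPS = DCL × %ΔSales = 4.1788 × +14.6% = +61.0%.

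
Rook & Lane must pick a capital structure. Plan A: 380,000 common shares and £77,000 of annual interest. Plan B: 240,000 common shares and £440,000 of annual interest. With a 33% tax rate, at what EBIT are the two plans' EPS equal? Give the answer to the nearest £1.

£1,062,286

At indifference, (EBIT − 77,000)(1 − t)/380,000 = (EBIT − 440,000)(1 − t)/240,000.
Cancelling (1 − t) and cross-multiplying: 240,000·(EBIT − 77,000) = 380,000·(EBIT − 440,000).
Solving, EBIT = (440,000·380,000 − 77,000·240,000) / (380,000 − 240,000) = 148,720,000,000 / 140,000 = 1,062,285.71.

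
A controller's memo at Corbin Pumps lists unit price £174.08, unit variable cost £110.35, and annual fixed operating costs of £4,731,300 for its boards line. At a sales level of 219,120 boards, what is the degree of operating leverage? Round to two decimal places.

At 219,120 units, contribution = 219,120 × £63.73 = £13,964,517.60.
Operating income = contribution − fixed costs = £13,964,517.60 − £4,731,300 = £9,233,217.60.
DOL = contribution ÷ EBIT = £13,964,517.60 ÷ £9,233,217.60 = 1.5124.

1.51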